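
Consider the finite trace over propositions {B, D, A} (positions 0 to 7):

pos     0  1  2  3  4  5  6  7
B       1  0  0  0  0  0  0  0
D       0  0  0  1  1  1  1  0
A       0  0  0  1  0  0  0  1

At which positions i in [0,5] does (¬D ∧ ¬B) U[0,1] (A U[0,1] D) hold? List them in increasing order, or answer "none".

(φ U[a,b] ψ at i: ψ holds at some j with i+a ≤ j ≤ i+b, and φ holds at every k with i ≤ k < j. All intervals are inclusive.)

Evaluate at each i in [0,5]:
  i=0: ✗ (no rhs in [0,1])
  i=1: ✗ (no rhs in [1,2])
  i=2: ✓ (rhs at j=3; lhs holds on [2,2])
  i=3: ✓ (rhs at j=3)
  i=4: ✓ (rhs at j=4)
  i=5: ✓ (rhs at j=5)

2, 3, 4, 5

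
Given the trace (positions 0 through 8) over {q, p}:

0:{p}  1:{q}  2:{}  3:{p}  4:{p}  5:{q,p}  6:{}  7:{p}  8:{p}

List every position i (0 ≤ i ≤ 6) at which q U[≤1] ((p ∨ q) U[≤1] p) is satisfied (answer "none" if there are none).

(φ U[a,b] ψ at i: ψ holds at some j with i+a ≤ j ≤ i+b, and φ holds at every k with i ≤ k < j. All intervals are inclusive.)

0, 3, 4, 5

Evaluate at each i in [0,6]:
  i=0: ✓ (rhs at j=0)
  i=1: ✗ (no rhs in [1,2])
  i=2: ✗ (lhs fails at k=2 before rhs at j=3)
  i=3: ✓ (rhs at j=3)
  i=4: ✓ (rhs at j=4)
  i=5: ✓ (rhs at j=5)
  i=6: ✗ (lhs fails at k=6 before rhs at j=7)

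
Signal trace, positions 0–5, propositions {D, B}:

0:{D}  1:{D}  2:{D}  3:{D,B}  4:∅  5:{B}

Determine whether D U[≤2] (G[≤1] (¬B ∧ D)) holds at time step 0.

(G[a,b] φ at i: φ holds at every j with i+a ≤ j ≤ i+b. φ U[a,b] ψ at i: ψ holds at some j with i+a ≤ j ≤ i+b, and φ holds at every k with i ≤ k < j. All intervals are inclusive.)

Yes

Need some j in [0,2] with G[≤1] (¬B ∧ D), and D at every k in [0,j-1].
  j=0: G[≤1] (¬B ∧ D) holds; no prefix to check → satisfied.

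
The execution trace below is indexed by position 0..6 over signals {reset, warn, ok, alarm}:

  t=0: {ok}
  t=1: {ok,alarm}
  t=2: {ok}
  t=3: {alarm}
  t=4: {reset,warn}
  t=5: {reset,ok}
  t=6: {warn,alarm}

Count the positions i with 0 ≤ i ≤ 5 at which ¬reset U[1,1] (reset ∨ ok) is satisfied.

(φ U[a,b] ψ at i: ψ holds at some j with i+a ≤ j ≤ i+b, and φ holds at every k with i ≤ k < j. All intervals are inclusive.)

Evaluate at each i in [0,5]:
  i=0: ✓ (rhs at j=1; lhs holds on [0,0])
  i=1: ✓ (rhs at j=2; lhs holds on [1,1])
  i=2: ✗ (no rhs in [3,3])
  i=3: ✓ (rhs at j=4; lhs holds on [3,3])
  i=4: ✗ (lhs fails at k=4 before rhs at j=5)
  i=5: ✗ (no rhs in [6,6])
Positions where it holds: {0, 1, 3} → 3.

3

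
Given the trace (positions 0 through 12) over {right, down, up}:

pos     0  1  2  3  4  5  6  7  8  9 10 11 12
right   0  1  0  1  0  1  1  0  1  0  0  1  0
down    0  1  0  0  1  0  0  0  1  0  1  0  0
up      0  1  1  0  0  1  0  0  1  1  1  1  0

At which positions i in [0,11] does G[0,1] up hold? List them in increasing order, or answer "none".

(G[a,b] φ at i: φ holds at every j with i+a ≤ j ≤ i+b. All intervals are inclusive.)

Evaluate at each i in [0,11]:
  i=0: ✗ (fails at j=0)
  i=1: ✓ (all of [1,2])
  i=2: ✗ (fails at j=3)
  i=3: ✗ (fails at j=3)
  i=4: ✗ (fails at j=4)
  i=5: ✗ (fails at j=6)
  i=6: ✗ (fails at j=6)
  i=7: ✗ (fails at j=7)
  i=8: ✓ (all of [8,9])
  i=9: ✓ (all of [9,10])
  i=10: ✓ (all of [10,11])
  i=11: ✗ (fails at j=12)

1, 8, 9, 10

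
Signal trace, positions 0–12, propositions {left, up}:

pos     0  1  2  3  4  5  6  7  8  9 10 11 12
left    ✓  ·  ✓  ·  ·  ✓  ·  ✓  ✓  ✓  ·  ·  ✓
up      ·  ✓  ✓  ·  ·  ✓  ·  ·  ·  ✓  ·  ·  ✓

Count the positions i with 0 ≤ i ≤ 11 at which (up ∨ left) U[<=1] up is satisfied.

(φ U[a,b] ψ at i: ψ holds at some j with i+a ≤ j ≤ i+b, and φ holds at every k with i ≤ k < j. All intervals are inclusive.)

Evaluate at each i in [0,11]:
  i=0: ✓ (rhs at j=1; lhs holds on [0,0])
  i=1: ✓ (rhs at j=1)
  i=2: ✓ (rhs at j=2)
  i=3: ✗ (no rhs in [3,4])
  i=4: ✗ (lhs fails at k=4 before rhs at j=5)
  i=5: ✓ (rhs at j=5)
  i=6: ✗ (no rhs in [6,7])
  i=7: ✗ (no rhs in [7,8])
  i=8: ✓ (rhs at j=9; lhs holds on [8,8])
  i=9: ✓ (rhs at j=9)
  i=10: ✗ (no rhs in [10,11])
  i=11: ✗ (lhs fails at k=11 before rhs at j=12)
Positions where it holds: {0, 1, 2, 5, 8, 9} → 6.

6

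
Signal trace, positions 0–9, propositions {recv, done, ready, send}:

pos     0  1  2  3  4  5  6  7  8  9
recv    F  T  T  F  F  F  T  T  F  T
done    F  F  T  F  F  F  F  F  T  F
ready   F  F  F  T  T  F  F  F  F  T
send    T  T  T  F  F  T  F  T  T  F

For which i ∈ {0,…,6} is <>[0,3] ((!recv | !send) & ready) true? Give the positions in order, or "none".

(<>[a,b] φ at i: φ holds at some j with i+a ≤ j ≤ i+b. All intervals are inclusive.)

Evaluate at each i in [0,6]:
  i=0: ✓ (witness j=3)
  i=1: ✓ (witness j=3)
  i=2: ✓ (witness j=3)
  i=3: ✓ (witness j=3)
  i=4: ✓ (witness j=4)
  i=5: ✗ (none in [5,8])
  i=6: ✓ (witness j=9)

0, 1, 2, 3, 4, 6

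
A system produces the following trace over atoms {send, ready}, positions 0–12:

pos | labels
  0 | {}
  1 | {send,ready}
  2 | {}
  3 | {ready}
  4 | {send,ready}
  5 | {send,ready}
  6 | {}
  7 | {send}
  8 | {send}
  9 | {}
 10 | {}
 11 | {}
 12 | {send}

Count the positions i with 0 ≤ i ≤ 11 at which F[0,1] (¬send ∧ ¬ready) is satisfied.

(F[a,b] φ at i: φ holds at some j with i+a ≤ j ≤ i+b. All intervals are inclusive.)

Evaluate at each i in [0,11]:
  i=0: ✓ (witness j=0)
  i=1: ✓ (witness j=2)
  i=2: ✓ (witness j=2)
  i=3: ✗ (none in [3,4])
  i=4: ✗ (none in [4,5])
  i=5: ✓ (witness j=6)
  i=6: ✓ (witness j=6)
  i=7: ✗ (none in [7,8])
  i=8: ✓ (witness j=9)
  i=9: ✓ (witness j=9)
  i=10: ✓ (witness j=10)
  i=11: ✓ (witness j=11)
Positions where it holds: {0, 1, 2, 5, 6, 8, 9, 10, 11} → 9.

9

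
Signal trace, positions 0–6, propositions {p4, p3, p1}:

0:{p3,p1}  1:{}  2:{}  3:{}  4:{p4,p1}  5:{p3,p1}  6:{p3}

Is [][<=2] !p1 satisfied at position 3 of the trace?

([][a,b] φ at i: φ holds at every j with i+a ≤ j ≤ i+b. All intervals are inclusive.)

Check !p1 at every j in [3,5]:
  j=3: true
  j=4: false
  j=5: false
Fails at j=4 → formula fails.

Does not hold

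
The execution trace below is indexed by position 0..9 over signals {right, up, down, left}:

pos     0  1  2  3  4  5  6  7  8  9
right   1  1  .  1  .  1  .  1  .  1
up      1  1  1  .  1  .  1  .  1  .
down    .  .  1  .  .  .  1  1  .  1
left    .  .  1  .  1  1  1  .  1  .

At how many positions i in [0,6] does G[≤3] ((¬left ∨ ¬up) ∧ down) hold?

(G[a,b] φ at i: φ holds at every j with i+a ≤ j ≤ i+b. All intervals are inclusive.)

Evaluate at each i in [0,6]:
  i=0: ✗ (fails at j=0)
  i=1: ✗ (fails at j=1)
  i=2: ✗ (fails at j=2)
  i=3: ✗ (fails at j=3)
  i=4: ✗ (fails at j=4)
  i=5: ✗ (fails at j=5)
  i=6: ✗ (fails at j=6)
Positions where it holds: {} → 0.

0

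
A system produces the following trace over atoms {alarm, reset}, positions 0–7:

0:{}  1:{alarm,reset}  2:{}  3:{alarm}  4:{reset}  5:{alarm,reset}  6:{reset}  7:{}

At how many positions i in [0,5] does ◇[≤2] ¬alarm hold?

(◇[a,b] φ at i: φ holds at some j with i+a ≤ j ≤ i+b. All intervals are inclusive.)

6

Evaluate at each i in [0,5]:
  i=0: ✓ (witness j=0)
  i=1: ✓ (witness j=2)
  i=2: ✓ (witness j=2)
  i=3: ✓ (witness j=4)
  i=4: ✓ (witness j=4)
  i=5: ✓ (witness j=6)
Positions where it holds: {0, 1, 2, 3, 4, 5} → 6.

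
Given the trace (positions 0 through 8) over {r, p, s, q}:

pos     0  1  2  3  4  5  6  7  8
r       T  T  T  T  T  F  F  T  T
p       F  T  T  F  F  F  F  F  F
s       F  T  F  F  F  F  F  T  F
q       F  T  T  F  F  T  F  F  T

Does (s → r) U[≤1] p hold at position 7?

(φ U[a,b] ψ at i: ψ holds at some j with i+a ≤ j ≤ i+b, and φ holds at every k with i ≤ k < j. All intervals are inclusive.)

Need some j in [7,8] with p, and (s → r) at every k in [7,j-1].
  j=7: p false.
  j=8: p false.
No j in the window works → until fails.

Does not hold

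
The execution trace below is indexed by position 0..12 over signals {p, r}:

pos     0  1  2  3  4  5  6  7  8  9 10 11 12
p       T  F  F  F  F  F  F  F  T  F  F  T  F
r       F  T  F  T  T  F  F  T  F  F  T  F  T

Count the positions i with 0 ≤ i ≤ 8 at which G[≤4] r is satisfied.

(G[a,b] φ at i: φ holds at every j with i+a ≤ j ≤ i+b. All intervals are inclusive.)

Evaluate at each i in [0,8]:
  i=0: ✗ (fails at j=0)
  i=1: ✗ (fails at j=2)
  i=2: ✗ (fails at j=2)
  i=3: ✗ (fails at j=5)
  i=4: ✗ (fails at j=5)
  i=5: ✗ (fails at j=5)
  i=6: ✗ (fails at j=6)
  i=7: ✗ (fails at j=8)
  i=8: ✗ (fails at j=8)
Positions where it holds: {} → 0.

0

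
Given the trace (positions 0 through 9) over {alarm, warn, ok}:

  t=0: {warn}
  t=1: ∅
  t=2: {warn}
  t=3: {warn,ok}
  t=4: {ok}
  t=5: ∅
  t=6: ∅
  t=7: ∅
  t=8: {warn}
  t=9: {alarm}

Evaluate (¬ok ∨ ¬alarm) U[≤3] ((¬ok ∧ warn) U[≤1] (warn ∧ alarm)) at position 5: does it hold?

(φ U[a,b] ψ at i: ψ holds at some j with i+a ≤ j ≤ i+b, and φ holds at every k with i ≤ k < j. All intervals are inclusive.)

Need some j in [5,8] with ((¬ok ∧ warn) U[≤1] (warn ∧ alarm)), and (¬ok ∨ ¬alarm) at every k in [5,j-1].
  j=5: ((¬ok ∧ warn) U[≤1] (warn ∧ alarm)) — fails.
  j=6: ((¬ok ∧ warn) U[≤1] (warn ∧ alarm)) — fails.
  j=7: ((¬ok ∧ warn) U[≤1] (warn ∧ alarm)) — fails.
  j=8: ((¬ok ∧ warn) U[≤1] (warn ∧ alarm)) — fails.
No j in the window works → until fails.

Does not hold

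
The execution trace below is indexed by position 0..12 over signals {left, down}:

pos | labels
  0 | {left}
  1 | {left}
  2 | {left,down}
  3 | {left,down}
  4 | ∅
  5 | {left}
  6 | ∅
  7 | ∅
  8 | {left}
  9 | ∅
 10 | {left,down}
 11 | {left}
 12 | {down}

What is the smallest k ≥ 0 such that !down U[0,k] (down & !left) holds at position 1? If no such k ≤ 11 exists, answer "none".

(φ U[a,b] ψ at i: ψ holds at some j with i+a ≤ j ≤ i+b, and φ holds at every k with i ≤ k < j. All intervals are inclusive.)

none

Need earliest j ≥ 1 with (down & !left), and !down at every k in [1,j-1].
  j=1: rhs fails.
  j=2: rhs fails.
  j=3: rhs fails.
  j=4: rhs fails.
  j=5: rhs fails.
  j=6: rhs fails.
  j=7: rhs fails.
  j=8: rhs fails.
  j=9: rhs fails.
  j=10: rhs fails.
  j=11: rhs fails.
  j=12: rhs holds but lhs fails at k=2.
No witness within the range → none.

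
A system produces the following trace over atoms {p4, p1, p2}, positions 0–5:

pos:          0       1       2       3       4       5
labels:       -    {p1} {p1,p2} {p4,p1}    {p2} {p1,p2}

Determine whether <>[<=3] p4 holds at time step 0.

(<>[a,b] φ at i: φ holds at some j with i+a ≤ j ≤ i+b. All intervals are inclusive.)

Check p4 at each j in [0,3]:
  j=0: false
  j=1: false
  j=2: false
  j=3: true
Found at j=3 → formula holds.

Holds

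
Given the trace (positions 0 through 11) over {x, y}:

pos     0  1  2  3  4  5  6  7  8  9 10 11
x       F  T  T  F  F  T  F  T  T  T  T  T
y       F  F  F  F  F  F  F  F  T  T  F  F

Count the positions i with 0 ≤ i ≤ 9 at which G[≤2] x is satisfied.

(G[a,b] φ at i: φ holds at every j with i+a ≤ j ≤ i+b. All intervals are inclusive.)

Evaluate at each i in [0,9]:
  i=0: ✗ (fails at j=0)
  i=1: ✗ (fails at j=3)
  i=2: ✗ (fails at j=3)
  i=3: ✗ (fails at j=3)
  i=4: ✗ (fails at j=4)
  i=5: ✗ (fails at j=6)
  i=6: ✗ (fails at j=6)
  i=7: ✓ (all of [7,9])
  i=8: ✓ (all of [8,10])
  i=9: ✓ (all of [9,11])
Positions where it holds: {7, 8, 9} → 3.

3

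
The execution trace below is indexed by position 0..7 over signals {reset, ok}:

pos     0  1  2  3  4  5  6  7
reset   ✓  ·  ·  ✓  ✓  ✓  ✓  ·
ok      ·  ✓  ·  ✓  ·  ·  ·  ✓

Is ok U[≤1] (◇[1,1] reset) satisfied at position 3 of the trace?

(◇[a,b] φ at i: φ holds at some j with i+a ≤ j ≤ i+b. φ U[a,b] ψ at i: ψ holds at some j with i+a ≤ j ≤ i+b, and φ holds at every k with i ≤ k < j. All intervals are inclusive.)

Holds

Need some j in [3,4] with ◇[1,1] reset, and ok at every k in [3,j-1].
  j=3: ◇[1,1] reset holds; no prefix to check → satisfied.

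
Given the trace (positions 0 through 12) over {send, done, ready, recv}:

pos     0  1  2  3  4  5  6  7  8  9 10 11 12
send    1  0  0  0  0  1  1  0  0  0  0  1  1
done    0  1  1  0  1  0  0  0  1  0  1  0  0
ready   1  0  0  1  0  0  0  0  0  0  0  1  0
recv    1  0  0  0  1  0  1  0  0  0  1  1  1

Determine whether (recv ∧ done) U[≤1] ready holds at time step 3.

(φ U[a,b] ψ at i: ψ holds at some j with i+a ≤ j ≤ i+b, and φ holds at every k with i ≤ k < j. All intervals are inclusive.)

Need some j in [3,4] with ready, and (recv ∧ done) at every k in [3,j-1].
  j=3: ready holds; no prefix to check → satisfied.

True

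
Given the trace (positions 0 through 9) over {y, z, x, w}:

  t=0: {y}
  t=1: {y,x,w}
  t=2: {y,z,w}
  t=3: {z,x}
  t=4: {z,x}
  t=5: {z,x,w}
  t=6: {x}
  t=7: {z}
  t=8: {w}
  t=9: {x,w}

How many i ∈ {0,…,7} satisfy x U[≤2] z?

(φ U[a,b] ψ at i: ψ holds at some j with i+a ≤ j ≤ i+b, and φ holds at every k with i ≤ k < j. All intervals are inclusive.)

7

Evaluate at each i in [0,7]:
  i=0: ✗ (lhs fails at k=0 before rhs at j=2)
  i=1: ✓ (rhs at j=2; lhs holds on [1,1])
  i=2: ✓ (rhs at j=2)
  i=3: ✓ (rhs at j=3)
  i=4: ✓ (rhs at j=4)
  i=5: ✓ (rhs at j=5)
  i=6: ✓ (rhs at j=7; lhs holds on [6,6])
  i=7: ✓ (rhs at j=7)
Positions where it holds: {1, 2, 3, 4, 5, 6, 7} → 7.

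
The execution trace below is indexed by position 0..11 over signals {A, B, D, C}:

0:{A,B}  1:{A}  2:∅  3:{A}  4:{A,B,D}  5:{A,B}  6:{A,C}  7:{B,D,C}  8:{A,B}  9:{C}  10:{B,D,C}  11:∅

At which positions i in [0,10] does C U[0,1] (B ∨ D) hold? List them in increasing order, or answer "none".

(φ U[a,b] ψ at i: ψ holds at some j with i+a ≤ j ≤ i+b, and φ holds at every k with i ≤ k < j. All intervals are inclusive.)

Evaluate at each i in [0,10]:
  i=0: ✓ (rhs at j=0)
  i=1: ✗ (no rhs in [1,2])
  i=2: ✗ (no rhs in [2,3])
  i=3: ✗ (lhs fails at k=3 before rhs at j=4)
  i=4: ✓ (rhs at j=4)
  i=5: ✓ (rhs at j=5)
  i=6: ✓ (rhs at j=7; lhs holds on [6,6])
  i=7: ✓ (rhs at j=7)
  i=8: ✓ (rhs at j=8)
  i=9: ✓ (rhs at j=10; lhs holds on [9,9])
  i=10: ✓ (rhs at j=10)

0, 4, 5, 6, 7, 8, 9, 10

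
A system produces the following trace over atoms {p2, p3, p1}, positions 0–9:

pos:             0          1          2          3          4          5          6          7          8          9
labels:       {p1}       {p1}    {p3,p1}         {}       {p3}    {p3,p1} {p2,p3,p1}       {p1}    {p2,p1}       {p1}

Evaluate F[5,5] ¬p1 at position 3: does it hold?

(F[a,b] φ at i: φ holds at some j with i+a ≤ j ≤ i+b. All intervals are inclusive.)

Check ¬p1 at each j in [8,8]:
  j=8: false
No position in the window satisfies it → formula fails.

Does not hold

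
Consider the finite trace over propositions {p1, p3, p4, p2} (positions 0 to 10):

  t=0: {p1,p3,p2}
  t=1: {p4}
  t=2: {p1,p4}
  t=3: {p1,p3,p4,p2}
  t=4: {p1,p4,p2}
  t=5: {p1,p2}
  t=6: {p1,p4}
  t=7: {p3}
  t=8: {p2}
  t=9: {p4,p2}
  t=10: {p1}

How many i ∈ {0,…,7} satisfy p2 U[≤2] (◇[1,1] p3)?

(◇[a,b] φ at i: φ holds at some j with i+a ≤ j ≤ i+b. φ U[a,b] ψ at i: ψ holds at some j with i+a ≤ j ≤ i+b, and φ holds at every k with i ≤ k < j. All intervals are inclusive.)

4

Evaluate at each i in [0,7]:
  i=0: ✗ (lhs fails at k=1 before rhs at j=2)
  i=1: ✗ (lhs fails at k=1 before rhs at j=2)
  i=2: ✓ (rhs at j=2)
  i=3: ✗ (no rhs in [3,5])
  i=4: ✓ (rhs at j=6; lhs holds on [4,5])
  i=5: ✓ (rhs at j=6; lhs holds on [5,5])
  i=6: ✓ (rhs at j=6)
  i=7: ✗ (no rhs in [7,9])
Positions where it holds: {2, 4, 5, 6} → 4.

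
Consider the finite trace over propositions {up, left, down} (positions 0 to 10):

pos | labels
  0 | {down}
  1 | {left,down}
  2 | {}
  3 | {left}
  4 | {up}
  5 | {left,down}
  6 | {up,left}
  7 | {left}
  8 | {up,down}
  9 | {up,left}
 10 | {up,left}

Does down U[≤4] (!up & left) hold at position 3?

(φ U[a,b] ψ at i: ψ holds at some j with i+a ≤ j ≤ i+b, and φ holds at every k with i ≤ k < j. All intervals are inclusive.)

Need some j in [3,7] with (!up & left), and down at every k in [3,j-1].
  j=3: (!up & left) holds; no prefix to check → satisfied.

True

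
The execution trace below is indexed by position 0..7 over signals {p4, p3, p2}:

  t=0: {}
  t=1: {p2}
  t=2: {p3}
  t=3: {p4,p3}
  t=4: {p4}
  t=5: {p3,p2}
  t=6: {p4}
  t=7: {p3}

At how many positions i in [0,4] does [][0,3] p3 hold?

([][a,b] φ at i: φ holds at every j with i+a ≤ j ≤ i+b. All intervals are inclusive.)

Evaluate at each i in [0,4]:
  i=0: ✗ (fails at j=0)
  i=1: ✗ (fails at j=1)
  i=2: ✗ (fails at j=4)
  i=3: ✗ (fails at j=4)
  i=4: ✗ (fails at j=4)
Positions where it holds: {} → 0.

0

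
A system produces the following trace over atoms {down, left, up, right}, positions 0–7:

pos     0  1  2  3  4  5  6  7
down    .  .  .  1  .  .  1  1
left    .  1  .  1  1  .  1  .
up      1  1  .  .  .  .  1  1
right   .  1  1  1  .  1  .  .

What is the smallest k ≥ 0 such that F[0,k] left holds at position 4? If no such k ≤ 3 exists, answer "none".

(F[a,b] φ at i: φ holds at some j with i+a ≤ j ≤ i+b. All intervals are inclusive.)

0

Scan j = 4,5,… for left:
  j=4: holds
First hit at j=4, so smallest k = 4-4 = 0.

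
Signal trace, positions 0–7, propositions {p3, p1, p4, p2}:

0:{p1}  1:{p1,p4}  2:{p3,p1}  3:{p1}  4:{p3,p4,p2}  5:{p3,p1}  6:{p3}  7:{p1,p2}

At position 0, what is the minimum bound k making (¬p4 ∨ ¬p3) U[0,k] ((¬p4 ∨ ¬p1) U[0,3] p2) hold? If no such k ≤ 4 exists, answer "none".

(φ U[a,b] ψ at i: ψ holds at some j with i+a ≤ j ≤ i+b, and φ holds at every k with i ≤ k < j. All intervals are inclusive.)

2

Need earliest j ≥ 0 with ((¬p4 ∨ ¬p1) U[0,3] p2), and (¬p4 ∨ ¬p3) at every k in [0,j-1].
  j=0: rhs fails.
  j=1: rhs fails.
  j=2: rhs holds; lhs holds on [0,1]. k = 2.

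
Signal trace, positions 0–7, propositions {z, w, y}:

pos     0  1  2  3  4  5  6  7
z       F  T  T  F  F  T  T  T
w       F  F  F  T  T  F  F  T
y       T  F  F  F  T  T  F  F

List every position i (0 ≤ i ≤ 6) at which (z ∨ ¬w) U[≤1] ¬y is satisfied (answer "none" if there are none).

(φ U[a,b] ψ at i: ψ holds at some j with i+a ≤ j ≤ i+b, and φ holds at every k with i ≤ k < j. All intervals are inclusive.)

Evaluate at each i in [0,6]:
  i=0: ✓ (rhs at j=1; lhs holds on [0,0])
  i=1: ✓ (rhs at j=1)
  i=2: ✓ (rhs at j=2)
  i=3: ✓ (rhs at j=3)
  i=4: ✗ (no rhs in [4,5])
  i=5: ✓ (rhs at j=6; lhs holds on [5,5])
  i=6: ✓ (rhs at j=6)

0, 1, 2, 3, 5, 6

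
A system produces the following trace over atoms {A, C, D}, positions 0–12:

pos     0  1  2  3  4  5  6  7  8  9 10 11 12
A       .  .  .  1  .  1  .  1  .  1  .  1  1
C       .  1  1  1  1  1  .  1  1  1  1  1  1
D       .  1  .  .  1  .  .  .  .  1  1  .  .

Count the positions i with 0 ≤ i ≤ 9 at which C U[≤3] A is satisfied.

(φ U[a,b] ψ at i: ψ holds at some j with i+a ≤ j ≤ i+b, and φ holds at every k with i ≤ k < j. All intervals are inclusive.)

8

Evaluate at each i in [0,9]:
  i=0: ✗ (lhs fails at k=0 before rhs at j=3)
  i=1: ✓ (rhs at j=3; lhs holds on [1,2])
  i=2: ✓ (rhs at j=3; lhs holds on [2,2])
  i=3: ✓ (rhs at j=3)
  i=4: ✓ (rhs at j=5; lhs holds on [4,4])
  i=5: ✓ (rhs at j=5)
  i=6: ✗ (lhs fails at k=6 before rhs at j=7)
  i=7: ✓ (rhs at j=7)
  i=8: ✓ (rhs at j=9; lhs holds on [8,8])
  i=9: ✓ (rhs at j=9)
Positions where it holds: {1, 2, 3, 4, 5, 7, 8, 9} → 8.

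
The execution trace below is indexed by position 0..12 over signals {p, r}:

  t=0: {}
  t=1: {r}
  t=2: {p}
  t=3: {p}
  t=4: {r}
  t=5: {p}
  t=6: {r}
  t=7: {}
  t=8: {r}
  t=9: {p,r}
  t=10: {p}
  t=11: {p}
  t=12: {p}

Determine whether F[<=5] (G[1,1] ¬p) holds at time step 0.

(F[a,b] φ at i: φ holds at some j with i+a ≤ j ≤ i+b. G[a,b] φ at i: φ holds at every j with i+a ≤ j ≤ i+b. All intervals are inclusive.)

Check G[1,1] ¬p at each j in [0,5]:
  j=0: holds on [1,1]
  j=1: fails at 2
  j=2: fails at 3
  j=3: holds on [4,4]
  j=4: fails at 5
  j=5: holds on [6,6]
Found at j=0 → formula holds.

Holds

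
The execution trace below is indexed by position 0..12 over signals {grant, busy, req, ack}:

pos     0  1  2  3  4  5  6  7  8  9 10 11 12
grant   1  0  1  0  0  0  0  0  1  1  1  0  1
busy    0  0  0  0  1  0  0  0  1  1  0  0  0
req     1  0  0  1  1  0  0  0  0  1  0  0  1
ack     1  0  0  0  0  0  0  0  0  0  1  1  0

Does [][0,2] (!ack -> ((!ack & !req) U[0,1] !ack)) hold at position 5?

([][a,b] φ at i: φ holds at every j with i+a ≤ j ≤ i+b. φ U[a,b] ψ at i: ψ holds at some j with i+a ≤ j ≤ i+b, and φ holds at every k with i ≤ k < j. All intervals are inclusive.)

Holds

Check (!ack -> ((!ack & !req) U[0,1] !ack)) at every j in [5,7]:
  j=5: antecedent true; consequent holds → ✓
  j=6: antecedent true; consequent holds → ✓
  j=7: antecedent true; consequent holds → ✓
All positions satisfy it → formula holds.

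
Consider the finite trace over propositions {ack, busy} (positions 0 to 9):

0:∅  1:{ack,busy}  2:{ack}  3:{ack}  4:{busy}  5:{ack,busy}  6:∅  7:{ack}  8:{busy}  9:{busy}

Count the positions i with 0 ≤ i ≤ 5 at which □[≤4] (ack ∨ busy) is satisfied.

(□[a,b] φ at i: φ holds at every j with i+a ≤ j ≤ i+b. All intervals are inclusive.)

1

Evaluate at each i in [0,5]:
  i=0: ✗ (fails at j=0)
  i=1: ✓ (all of [1,5])
  i=2: ✗ (fails at j=6)
  i=3: ✗ (fails at j=6)
  i=4: ✗ (fails at j=6)
  i=5: ✗ (fails at j=6)
Positions where it holds: {1} → 1.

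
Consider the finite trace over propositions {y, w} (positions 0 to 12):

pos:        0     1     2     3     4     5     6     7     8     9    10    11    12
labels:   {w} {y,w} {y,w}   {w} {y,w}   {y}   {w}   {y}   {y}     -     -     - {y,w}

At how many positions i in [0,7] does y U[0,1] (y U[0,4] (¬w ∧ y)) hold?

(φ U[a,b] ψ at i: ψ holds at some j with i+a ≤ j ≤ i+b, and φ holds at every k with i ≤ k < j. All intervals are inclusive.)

Evaluate at each i in [0,7]:
  i=0: ✗ (no rhs in [0,1])
  i=1: ✗ (no rhs in [1,2])
  i=2: ✗ (no rhs in [2,3])
  i=3: ✗ (lhs fails at k=3 before rhs at j=4)
  i=4: ✓ (rhs at j=4)
  i=5: ✓ (rhs at j=5)
  i=6: ✗ (lhs fails at k=6 before rhs at j=7)
  i=7: ✓ (rhs at j=7)
Positions where it holds: {4, 5, 7} → 3.

3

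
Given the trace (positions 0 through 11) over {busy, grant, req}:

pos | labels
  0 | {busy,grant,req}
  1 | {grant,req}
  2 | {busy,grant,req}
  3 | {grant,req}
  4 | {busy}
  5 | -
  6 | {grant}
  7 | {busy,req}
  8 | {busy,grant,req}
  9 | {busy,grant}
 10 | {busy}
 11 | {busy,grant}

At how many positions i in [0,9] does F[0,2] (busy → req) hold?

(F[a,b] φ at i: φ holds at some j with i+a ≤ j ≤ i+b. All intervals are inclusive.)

Evaluate at each i in [0,9]:
  i=0: ✓ (witness j=0)
  i=1: ✓ (witness j=1)
  i=2: ✓ (witness j=2)
  i=3: ✓ (witness j=3)
  i=4: ✓ (witness j=5)
  i=5: ✓ (witness j=5)
  i=6: ✓ (witness j=6)
  i=7: ✓ (witness j=7)
  i=8: ✓ (witness j=8)
  i=9: ✗ (none in [9,11])
Positions where it holds: {0, 1, 2, 3, 4, 5, 6, 7, 8} → 9.

9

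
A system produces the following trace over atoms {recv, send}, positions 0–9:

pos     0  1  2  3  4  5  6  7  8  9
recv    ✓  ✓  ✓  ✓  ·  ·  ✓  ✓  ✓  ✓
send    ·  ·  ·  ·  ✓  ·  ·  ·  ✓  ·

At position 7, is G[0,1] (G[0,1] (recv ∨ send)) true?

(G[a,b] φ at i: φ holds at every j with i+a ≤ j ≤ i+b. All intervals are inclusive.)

True

Check G[0,1] (recv ∨ send) at every j in [7,8]:
  j=7: holds on [7,8]
  j=8: holds on [8,9]
All positions satisfy it → formula holds.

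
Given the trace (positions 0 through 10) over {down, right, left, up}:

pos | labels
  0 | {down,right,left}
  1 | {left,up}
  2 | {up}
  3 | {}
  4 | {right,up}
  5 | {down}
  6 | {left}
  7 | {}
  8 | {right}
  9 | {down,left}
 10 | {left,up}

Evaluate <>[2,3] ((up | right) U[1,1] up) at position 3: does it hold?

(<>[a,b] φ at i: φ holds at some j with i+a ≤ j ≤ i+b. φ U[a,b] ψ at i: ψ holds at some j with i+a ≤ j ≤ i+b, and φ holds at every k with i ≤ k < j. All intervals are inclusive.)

No

Check ((up | right) U[1,1] up) at each j in [5,6]:
  j=5: fails
  j=6: fails
No position in the window satisfies it → formula fails.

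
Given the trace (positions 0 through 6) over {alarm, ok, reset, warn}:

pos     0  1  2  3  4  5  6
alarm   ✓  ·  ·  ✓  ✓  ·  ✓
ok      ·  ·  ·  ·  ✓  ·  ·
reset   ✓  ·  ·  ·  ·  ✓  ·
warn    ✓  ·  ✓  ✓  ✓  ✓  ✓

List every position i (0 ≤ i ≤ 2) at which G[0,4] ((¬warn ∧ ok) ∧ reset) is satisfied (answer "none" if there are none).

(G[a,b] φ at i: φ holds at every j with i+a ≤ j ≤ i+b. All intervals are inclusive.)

Evaluate at each i in [0,2]:
  i=0: ✗ (fails at j=0)
  i=1: ✗ (fails at j=1)
  i=2: ✗ (fails at j=2)

none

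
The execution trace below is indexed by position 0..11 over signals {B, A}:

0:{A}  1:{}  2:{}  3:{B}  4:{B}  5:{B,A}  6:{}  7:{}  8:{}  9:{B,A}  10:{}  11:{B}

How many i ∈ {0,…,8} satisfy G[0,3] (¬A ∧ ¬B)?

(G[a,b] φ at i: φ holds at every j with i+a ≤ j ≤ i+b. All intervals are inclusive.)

Evaluate at each i in [0,8]:
  i=0: ✗ (fails at j=0)
  i=1: ✗ (fails at j=3)
  i=2: ✗ (fails at j=3)
  i=3: ✗ (fails at j=3)
  i=4: ✗ (fails at j=4)
  i=5: ✗ (fails at j=5)
  i=6: ✗ (fails at j=9)
  i=7: ✗ (fails at j=9)
  i=8: ✗ (fails at j=9)
Positions where it holds: {} → 0.

0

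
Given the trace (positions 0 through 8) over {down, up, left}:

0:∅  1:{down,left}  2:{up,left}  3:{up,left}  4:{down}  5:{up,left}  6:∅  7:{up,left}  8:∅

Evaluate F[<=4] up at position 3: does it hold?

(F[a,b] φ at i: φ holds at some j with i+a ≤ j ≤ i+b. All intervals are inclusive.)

Holds

Check up at each j in [3,7]:
  j=3: true
  j=4: false
  j=5: true
  j=6: false
  j=7: true
Found at j=3 → formula holds.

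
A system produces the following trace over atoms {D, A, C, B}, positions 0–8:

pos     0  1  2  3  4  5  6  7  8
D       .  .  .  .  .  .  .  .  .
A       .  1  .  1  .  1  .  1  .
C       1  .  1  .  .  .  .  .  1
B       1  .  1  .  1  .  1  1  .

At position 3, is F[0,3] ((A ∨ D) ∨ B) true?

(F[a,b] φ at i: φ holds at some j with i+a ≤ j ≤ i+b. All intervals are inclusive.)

Yes

Check ((A ∨ D) ∨ B) at each j in [3,6]:
  j=3: true
  j=4: true
  j=5: true
  j=6: true
Found at j=3 → formula holds.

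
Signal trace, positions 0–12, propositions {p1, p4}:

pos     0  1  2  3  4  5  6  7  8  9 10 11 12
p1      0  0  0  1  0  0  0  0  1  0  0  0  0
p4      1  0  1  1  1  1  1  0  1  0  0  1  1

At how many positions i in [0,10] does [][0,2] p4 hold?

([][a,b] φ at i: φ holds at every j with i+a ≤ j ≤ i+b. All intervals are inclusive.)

Evaluate at each i in [0,10]:
  i=0: ✗ (fails at j=1)
  i=1: ✗ (fails at j=1)
  i=2: ✓ (all of [2,4])
  i=3: ✓ (all of [3,5])
  i=4: ✓ (all of [4,6])
  i=5: ✗ (fails at j=7)
  i=6: ✗ (fails at j=7)
  i=7: ✗ (fails at j=7)
  i=8: ✗ (fails at j=9)
  i=9: ✗ (fails at j=9)
  i=10: ✗ (fails at j=10)
Positions where it holds: {2, 3, 4} → 3.

3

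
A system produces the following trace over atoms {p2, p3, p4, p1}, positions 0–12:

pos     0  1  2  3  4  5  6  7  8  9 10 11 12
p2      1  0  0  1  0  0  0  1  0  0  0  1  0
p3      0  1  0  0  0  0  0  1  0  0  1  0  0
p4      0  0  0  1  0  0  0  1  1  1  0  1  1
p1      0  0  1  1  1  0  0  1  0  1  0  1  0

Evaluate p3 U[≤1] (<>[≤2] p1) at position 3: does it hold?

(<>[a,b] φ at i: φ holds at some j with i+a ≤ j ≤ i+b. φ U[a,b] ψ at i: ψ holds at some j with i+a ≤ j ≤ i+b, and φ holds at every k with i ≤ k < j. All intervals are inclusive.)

Need some j in [3,4] with <>[≤2] p1, and p3 at every k in [3,j-1].
  j=3: <>[≤2] p1 holds; no prefix to check → satisfied.

Yes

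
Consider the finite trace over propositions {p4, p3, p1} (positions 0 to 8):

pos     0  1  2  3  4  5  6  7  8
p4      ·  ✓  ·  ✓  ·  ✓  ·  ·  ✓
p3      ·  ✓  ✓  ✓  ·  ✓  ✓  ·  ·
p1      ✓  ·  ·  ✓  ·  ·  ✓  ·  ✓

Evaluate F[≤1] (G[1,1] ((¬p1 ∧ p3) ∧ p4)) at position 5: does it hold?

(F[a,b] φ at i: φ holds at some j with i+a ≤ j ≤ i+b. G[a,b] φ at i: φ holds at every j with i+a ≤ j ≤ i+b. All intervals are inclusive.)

No

Check G[1,1] ((¬p1 ∧ p3) ∧ p4) at each j in [5,6]:
  j=5: fails at 6
  j=6: fails at 7
No position in the window satisfies it → formula fails.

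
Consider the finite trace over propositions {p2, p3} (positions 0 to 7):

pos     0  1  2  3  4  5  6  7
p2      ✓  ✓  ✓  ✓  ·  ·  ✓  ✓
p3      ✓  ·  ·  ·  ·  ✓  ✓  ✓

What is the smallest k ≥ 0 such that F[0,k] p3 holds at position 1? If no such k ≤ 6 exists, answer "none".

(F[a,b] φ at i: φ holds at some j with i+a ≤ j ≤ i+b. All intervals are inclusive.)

4

Scan j = 1,2,… for p3:
  j=1: fails
  j=2: fails
  j=3: fails
  j=4: fails
  j=5: holds
First hit at j=5, so smallest k = 5-1 = 4.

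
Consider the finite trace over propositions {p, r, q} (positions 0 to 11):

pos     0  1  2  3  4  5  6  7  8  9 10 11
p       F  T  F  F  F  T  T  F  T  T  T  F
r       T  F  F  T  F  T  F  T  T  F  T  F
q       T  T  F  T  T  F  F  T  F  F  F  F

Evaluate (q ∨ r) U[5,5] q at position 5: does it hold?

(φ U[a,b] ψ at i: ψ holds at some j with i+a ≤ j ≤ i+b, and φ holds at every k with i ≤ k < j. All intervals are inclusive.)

False

Need some j in [10,10] with q, and (q ∨ r) at every k in [5,j-1].
  j=10: q false.
No j in the window works → until fails.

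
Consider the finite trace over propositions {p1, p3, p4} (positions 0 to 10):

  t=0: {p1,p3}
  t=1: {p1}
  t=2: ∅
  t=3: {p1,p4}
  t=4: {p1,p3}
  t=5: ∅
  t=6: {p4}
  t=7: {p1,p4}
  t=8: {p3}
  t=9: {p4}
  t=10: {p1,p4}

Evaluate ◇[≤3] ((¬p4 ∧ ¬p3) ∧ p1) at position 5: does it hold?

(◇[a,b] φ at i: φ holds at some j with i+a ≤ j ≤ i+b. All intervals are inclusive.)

Check ((¬p4 ∧ ¬p3) ∧ p1) at each j in [5,8]:
  j=5: false
  j=6: false
  j=7: false
  j=8: false
No position in the window satisfies it → formula fails.

Does not hold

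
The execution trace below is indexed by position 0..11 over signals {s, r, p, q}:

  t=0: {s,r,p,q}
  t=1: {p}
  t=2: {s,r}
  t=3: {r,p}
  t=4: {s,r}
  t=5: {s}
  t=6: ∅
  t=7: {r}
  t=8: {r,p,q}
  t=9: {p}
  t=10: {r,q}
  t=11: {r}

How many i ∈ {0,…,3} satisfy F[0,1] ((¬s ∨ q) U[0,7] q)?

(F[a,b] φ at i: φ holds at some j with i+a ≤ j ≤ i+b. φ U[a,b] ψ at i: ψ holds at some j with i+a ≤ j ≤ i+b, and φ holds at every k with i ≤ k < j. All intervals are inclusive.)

Evaluate at each i in [0,3]:
  i=0: ✓ (witness j=0)
  i=1: ✗ (none in [1,2])
  i=2: ✗ (none in [2,3])
  i=3: ✗ (none in [3,4])
Positions where it holds: {0} → 1.

1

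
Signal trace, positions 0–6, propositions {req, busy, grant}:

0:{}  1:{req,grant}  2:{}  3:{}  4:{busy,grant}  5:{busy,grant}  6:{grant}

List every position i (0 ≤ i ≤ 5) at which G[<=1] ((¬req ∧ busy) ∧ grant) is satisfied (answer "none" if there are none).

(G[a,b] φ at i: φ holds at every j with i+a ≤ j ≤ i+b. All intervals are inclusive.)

4

Evaluate at each i in [0,5]:
  i=0: ✗ (fails at j=0)
  i=1: ✗ (fails at j=1)
  i=2: ✗ (fails at j=2)
  i=3: ✗ (fails at j=3)
  i=4: ✓ (all of [4,5])
  i=5: ✗ (fails at j=6)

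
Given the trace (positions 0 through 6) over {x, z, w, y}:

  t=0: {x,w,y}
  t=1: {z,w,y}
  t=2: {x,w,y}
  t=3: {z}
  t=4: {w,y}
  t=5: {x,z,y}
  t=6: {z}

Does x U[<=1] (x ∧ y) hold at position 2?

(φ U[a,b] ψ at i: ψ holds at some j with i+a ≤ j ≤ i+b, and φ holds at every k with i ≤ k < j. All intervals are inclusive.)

Need some j in [2,3] with (x ∧ y), and x at every k in [2,j-1].
  j=2: (x ∧ y) holds; no prefix to check → satisfied.

True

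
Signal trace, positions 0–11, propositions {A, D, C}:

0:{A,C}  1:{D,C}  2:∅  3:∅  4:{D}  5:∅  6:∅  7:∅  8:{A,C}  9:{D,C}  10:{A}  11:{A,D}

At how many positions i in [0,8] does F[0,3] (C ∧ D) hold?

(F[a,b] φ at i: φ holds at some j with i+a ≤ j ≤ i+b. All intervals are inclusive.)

Evaluate at each i in [0,8]:
  i=0: ✓ (witness j=1)
  i=1: ✓ (witness j=1)
  i=2: ✗ (none in [2,5])
  i=3: ✗ (none in [3,6])
  i=4: ✗ (none in [4,7])
  i=5: ✗ (none in [5,8])
  i=6: ✓ (witness j=9)
  i=7: ✓ (witness j=9)
  i=8: ✓ (witness j=9)
Positions where it holds: {0, 1, 6, 7, 8} → 5.

5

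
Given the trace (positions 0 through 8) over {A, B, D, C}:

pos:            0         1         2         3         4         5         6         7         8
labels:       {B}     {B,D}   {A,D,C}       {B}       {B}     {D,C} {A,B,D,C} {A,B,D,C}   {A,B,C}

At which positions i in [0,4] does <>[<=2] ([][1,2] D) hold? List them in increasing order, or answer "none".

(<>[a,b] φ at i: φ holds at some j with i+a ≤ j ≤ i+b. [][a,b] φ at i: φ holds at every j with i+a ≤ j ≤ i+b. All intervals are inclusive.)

Evaluate at each i in [0,4]:
  i=0: ✓ (witness j=0)
  i=1: ✗ (none in [1,3])
  i=2: ✓ (witness j=4)
  i=3: ✓ (witness j=4)
  i=4: ✓ (witness j=4)

0, 2, 3, 4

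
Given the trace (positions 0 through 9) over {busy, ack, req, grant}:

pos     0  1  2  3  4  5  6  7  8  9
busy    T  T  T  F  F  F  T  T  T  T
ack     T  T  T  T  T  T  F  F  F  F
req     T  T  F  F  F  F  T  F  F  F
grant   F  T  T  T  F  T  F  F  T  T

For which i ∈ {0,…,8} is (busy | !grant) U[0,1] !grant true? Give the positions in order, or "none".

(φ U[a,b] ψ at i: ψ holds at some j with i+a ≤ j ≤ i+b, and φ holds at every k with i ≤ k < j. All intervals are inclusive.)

Evaluate at each i in [0,8]:
  i=0: ✓ (rhs at j=0)
  i=1: ✗ (no rhs in [1,2])
  i=2: ✗ (no rhs in [2,3])
  i=3: ✗ (lhs fails at k=3 before rhs at j=4)
  i=4: ✓ (rhs at j=4)
  i=5: ✗ (lhs fails at k=5 before rhs at j=6)
  i=6: ✓ (rhs at j=6)
  i=7: ✓ (rhs at j=7)
  i=8: ✗ (no rhs in [8,9])

0, 4, 6, 7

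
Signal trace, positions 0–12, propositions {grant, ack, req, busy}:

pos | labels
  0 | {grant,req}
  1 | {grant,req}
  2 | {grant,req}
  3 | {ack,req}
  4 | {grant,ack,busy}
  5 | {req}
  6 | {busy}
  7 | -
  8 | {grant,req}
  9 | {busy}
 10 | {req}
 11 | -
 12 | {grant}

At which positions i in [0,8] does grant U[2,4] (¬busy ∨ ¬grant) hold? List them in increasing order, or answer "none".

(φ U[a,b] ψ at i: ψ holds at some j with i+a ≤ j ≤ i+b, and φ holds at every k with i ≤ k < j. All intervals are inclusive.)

0, 1

Evaluate at each i in [0,8]:
  i=0: ✓ (rhs at j=2; lhs holds on [0,1])
  i=1: ✓ (rhs at j=3; lhs holds on [1,2])
  i=2: ✗ (lhs fails at k=3 before rhs at j=5)
  i=3: ✗ (lhs fails at k=3 before rhs at j=5)
  i=4: ✗ (lhs fails at k=5 before rhs at j=6)
  i=5: ✗ (lhs fails at k=5 before rhs at j=7)
  i=6: ✗ (lhs fails at k=6 before rhs at j=8)
  i=7: ✗ (lhs fails at k=7 before rhs at j=9)
  i=8: ✗ (lhs fails at k=9 before rhs at j=10)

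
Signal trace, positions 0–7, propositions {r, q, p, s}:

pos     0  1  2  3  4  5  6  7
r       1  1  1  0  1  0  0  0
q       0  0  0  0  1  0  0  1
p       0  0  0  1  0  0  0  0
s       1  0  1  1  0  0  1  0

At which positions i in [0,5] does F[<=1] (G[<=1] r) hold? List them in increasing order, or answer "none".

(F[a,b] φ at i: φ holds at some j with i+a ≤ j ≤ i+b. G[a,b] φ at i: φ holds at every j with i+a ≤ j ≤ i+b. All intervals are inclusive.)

Evaluate at each i in [0,5]:
  i=0: ✓ (witness j=0)
  i=1: ✓ (witness j=1)
  i=2: ✗ (none in [2,3])
  i=3: ✗ (none in [3,4])
  i=4: ✗ (none in [4,5])
  i=5: ✗ (none in [5,6])

0, 1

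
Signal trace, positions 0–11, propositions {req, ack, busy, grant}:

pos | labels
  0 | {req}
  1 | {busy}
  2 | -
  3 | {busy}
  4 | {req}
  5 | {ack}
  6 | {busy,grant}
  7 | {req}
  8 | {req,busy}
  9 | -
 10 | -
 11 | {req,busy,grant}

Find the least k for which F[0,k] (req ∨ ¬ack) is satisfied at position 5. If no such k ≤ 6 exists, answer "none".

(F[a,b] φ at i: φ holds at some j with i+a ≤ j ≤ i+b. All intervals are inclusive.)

1

Scan j = 5,6,… for (req ∨ ¬ack):
  j=5: fails
  j=6: holds
First hit at j=6, so smallest k = 6-5 = 1.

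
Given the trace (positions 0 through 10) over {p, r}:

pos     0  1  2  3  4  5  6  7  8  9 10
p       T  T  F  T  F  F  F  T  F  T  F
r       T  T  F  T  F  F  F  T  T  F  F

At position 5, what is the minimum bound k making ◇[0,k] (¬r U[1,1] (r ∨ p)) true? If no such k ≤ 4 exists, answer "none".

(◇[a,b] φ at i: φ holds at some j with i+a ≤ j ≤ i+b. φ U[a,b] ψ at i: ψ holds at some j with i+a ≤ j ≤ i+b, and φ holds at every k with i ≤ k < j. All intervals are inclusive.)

1

Scan j = 5,6,… for (¬r U[1,1] (r ∨ p)):
  j=5: fails
  j=6: holds
First hit at j=6, so smallest k = 6-5 = 1.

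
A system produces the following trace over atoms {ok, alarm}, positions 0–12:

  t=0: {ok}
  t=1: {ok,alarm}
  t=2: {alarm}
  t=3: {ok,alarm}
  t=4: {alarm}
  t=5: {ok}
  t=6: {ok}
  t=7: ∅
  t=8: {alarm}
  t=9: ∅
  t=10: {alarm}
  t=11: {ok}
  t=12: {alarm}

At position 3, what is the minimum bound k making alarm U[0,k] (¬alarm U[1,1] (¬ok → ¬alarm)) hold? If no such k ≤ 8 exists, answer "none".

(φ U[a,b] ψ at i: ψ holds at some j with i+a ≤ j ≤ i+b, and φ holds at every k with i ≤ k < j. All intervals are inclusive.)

2

Need earliest j ≥ 3 with (¬alarm U[1,1] (¬ok → ¬alarm)), and alarm at every k in [3,j-1].
  j=3: rhs fails.
  j=4: rhs fails.
  j=5: rhs holds; lhs holds on [3,4]. k = 2.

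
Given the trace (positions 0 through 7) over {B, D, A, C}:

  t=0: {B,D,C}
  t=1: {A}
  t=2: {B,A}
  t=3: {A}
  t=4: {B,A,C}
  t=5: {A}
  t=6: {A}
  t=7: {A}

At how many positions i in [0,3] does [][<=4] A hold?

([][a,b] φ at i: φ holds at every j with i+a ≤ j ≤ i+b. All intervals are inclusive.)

3

Evaluate at each i in [0,3]:
  i=0: ✗ (fails at j=0)
  i=1: ✓ (all of [1,5])
  i=2: ✓ (all of [2,6])
  i=3: ✓ (all of [3,7])
Positions where it holds: {1, 2, 3} → 3.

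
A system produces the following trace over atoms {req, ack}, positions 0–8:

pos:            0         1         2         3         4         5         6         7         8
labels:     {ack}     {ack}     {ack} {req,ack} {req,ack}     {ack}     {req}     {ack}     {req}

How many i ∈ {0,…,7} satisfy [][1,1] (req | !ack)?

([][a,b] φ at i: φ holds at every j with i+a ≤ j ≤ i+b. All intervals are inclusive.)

Evaluate at each i in [0,7]:
  i=0: ✗ (fails at j=1)
  i=1: ✗ (fails at j=2)
  i=2: ✓ (all of [3,3])
  i=3: ✓ (all of [4,4])
  i=4: ✗ (fails at j=5)
  i=5: ✓ (all of [6,6])
  i=6: ✗ (fails at j=7)
  i=7: ✓ (all of [8,8])
Positions where it holds: {2, 3, 5, 7} → 4.

4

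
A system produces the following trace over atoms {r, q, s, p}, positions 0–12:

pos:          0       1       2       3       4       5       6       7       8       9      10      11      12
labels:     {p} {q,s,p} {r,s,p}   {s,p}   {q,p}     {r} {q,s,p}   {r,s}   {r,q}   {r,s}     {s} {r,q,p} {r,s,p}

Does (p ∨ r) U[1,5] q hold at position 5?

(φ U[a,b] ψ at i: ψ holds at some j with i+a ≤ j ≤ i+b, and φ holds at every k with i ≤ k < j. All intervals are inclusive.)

Holds

Need some j in [6,10] with q, and (p ∨ r) at every k in [5,j-1].
  j=6: q holds; (p ∨ r) holds at every k in [5,5] → satisfied.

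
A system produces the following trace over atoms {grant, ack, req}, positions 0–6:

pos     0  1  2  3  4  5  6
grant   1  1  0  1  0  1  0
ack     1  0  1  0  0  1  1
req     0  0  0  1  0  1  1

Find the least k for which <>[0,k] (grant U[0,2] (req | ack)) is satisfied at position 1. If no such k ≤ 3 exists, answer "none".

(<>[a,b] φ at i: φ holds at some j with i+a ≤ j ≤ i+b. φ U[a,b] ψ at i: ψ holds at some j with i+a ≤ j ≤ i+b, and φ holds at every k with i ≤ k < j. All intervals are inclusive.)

Scan j = 1,2,… for (grant U[0,2] (req | ack)):
  j=1: holds
First hit at j=1, so smallest k = 1-1 = 0.

0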